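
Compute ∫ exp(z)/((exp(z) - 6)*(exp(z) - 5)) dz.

log(exp(z) - 6) - log(exp(z) - 5) + C

Let u = e^z, du = e^z dz.
The integral becomes ∫ du/((u-6)(u-5)); decompose into partial fractions.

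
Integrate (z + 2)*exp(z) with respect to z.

(z + 1)*exp(z) + C

Use integration by parts with u = z + 2, dv = exp(z) dz, so v = exp(z).
Apply parts 1 times (tabular method): alternate signs, differentiate u down to 0, integrate dv up.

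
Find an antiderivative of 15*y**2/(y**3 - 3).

Let u = y**3 - 3, so du = (3*y**2) dy.
Rewriting, the integral becomes 5·∫ 1/u du = 5·log(u).
Substituting back, u = y**3 - 3.

5*log(y**3 - 3) + C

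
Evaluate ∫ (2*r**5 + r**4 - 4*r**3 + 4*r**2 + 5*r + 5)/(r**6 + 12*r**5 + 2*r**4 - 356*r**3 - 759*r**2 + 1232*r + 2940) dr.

6505*log(r - 5)/24192 - 79*log(r - 2)/4860 - log(r + 2)/140 + 271*log(r + 3)/640 + 6469*log(r + 7)/4860 + 5935/(432*r + 3024) + C

Factor the denominator: (r - 5)*(r - 2)*(r + 2)*(r + 3)*(r + 7)**2.
Partial-fraction decomposition: 6469/(4860*(r + 7)) - 5935/(432*(r + 7)**2) + 271/(640*(r + 3)) - 1/(140*(r + 2)) - 79/(4860*(r - 2)) + 6505/(24192*(r - 5)).
Integrate each term; A/(r−a) gives A·log|r−a|; A/(r−a)² gives −A/(r−a).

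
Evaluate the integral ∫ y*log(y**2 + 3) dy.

y**2*log(y**2 + 3)/2 - y**2/2 + 3*log(y**2 + 3)/2 + C

Let u = y**2 + 3, so du = (2*y) dy.
The integral becomes (1/2)·∫ log(u) du; integrate by parts with u′=log(u), dv′=du.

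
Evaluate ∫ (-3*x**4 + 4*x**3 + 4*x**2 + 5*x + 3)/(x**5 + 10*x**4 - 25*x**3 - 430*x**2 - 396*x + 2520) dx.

Factor the denominator: (x - 6)*(x - 2)*(x + 5)*(x + 6)*(x + 7).
Partial-fraction decomposition: -647/(18*(x + 7)) + 1545/(32*(x + 6)) - 2297/(154*(x + 5)) - 13/(2016*(x - 2)) - 73/(176*(x - 6)).
Integrate each term: A/(x−a) contributes A·log|x−a|.

-73*log(x - 6)/176 - 13*log(x - 2)/2016 - 2297*log(x + 5)/154 + 1545*log(x + 6)/32 - 647*log(x + 7)/18 + C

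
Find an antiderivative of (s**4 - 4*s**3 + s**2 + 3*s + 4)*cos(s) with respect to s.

s**4*sin(s) - 4*s**3*sin(s) + 4*s**3*cos(s) - 11*s**2*sin(s) - 12*s**2*cos(s) + 27*s*sin(s) - 22*s*cos(s) + 26*sin(s) + 27*cos(s) + C

Use integration by parts with u = s**4 - 4*s**3 + s**2 + 3*s + 4, dv = cos(s) ds, so v = sin(s).
Apply parts 4 times (tabular method): alternate signs, differentiate u down to 0, integrate dv up.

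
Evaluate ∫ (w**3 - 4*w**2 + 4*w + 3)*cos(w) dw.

w**3*sin(w) - 4*w**2*sin(w) + 3*w**2*cos(w) - 2*w*sin(w) - 8*w*cos(w) + 11*sin(w) - 2*cos(w) + C

Use integration by parts with u = w**3 - 4*w**2 + 4*w + 3, dv = cos(w) dw, so v = sin(w).
Apply parts 3 times (tabular method): alternate signs, differentiate u down to 0, integrate dv up.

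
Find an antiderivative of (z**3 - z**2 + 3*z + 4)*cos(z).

Use integration by parts with u = z**3 - z**2 + 3*z + 4, dv = cos(z) dz, so v = sin(z).
Apply parts 3 times (tabular method): alternate signs, differentiate u down to 0, integrate dv up.

z**3*sin(z) - z**2*sin(z) + 3*z**2*cos(z) - 3*z*sin(z) - 2*z*cos(z) + 6*sin(z) - 3*cos(z) + C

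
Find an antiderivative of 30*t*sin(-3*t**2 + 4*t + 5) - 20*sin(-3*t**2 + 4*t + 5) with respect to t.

5*cos(-3*t**2 + 4*t + 5) + C

Let u = 3*t**2 - 4*t - 5, so du = (6*t - 4) dt.
Rewriting, the integral becomes -5·∫ sin(u) du = -5·-cos(u).
Substituting back, u = 3*t**2 - 4*t - 5.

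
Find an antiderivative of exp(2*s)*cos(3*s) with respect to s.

3*exp(2*s)*sin(3*s)/13 + 2*exp(2*s)*cos(3*s)/13 + C

Let I denote the integral. Integrate by parts with u = cos(3*s), dv = exp(2*s) ds, so v = exp(2*s)/2: I = exp(2*s)*cos(3*s)/2 + (3/2)·∫ exp(2*s)*sin(3*s) ds.
Apply parts again with u = sin(3*s), dv = exp(2*s) ds: ∫ exp(2*s)*sin(3*s) ds = exp(2*s)*sin(3*s)/2 − (3/2)·I. Substituting back brings back I: I = 3*exp(2*s)*sin(3*s)/4 + exp(2*s)*cos(3*s)/2 − (9/4)·I.
Solving for I: (1 + 9/4)·I equals the remaining terms, so I = (4/13)·(3*exp(2*s)*sin(3*s)/4 + exp(2*s)*cos(3*s)/2).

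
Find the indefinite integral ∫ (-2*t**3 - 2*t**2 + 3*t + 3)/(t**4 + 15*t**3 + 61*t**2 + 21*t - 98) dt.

log(t - 1)/96 - log(t + 2)/15 - 311*log(t + 7)/160 - 57/(4*t + 28) + C

Factor the denominator: (t - 1)*(t + 2)*(t + 7)**2.
Partial-fraction decomposition: -311/(160*(t + 7)) + 57/(4*(t + 7)**2) - 1/(15*(t + 2)) + 1/(96*(t - 1)).
Integrate each term; A/(t−a) gives A·log|t−a|; A/(t−a)² gives −A/(t−a).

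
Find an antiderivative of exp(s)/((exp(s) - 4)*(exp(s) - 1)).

log(exp(s) - 4)/3 - log(exp(s) - 1)/3 + C

Let u = e^s, du = e^s ds.
The integral becomes ∫ du/((u-1)(u-4)); decompose into partial fractions.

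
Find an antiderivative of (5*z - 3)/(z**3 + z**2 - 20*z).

3*log(z)/20 + 17*log(z - 4)/36 - 28*log(z + 5)/45 + C

Factor the denominator: z*(z - 4)*(z + 5).
Partial-fraction decomposition: -28/(45*(z + 5)) + 17/(36*(z - 4)) + 3/(20*z).
Integrate each term: A/(z−a) contributes A·log|z−a|.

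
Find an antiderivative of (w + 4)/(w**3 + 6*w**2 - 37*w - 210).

Factor the denominator: (w - 6)*(w + 5)*(w + 7).
Partial-fraction decomposition: -3/(26*(w + 7)) + 1/(22*(w + 5)) + 10/(143*(w - 6)).
Integrate each term: A/(w−a) contributes A·log|w−a|.

10*log(w - 6)/143 + log(w + 5)/22 - 3*log(w + 7)/26 + C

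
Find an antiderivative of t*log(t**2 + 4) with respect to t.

Let u = t**2 + 4, so du = (2*t) dt.
The integral becomes (1/2)·∫ log(u) du; integrate by parts with u′=log(u), dv′=du.

t**2*log(t**2 + 4)/2 - t**2/2 + 2*log(t**2 + 4) + C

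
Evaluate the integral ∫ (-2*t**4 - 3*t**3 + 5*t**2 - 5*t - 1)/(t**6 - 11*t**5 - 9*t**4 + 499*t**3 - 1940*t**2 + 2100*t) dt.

Factor the denominator: t*(t - 6)*(t - 5)**2*(t - 2)*(t + 7).
Partial-fraction decomposition: 1747/(58968*(t + 7)) + 47/(648*(t - 2)) + 52949/(5400*(t - 5)) + 763/(90*(t - 5)**2) - 3091/(312*(t - 6)) - 1/(2100*t).
Integrate each term; A/(t−a) gives A·log|t−a|; A/(t−a)² gives −A/(t−a).

-log(t)/2100 - 3091*log(t - 6)/312 + 52949*log(t - 5)/5400 + 47*log(t - 2)/648 + 1747*log(t + 7)/58968 - 763/(90*t - 450) + C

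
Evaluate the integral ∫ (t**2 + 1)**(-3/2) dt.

t/sqrt(t**2 + 1) + C

Substitute t = tan(θ), so dt = sec(θ)^2 dθ and the radical becomes sqrt(t**2 + 1) = sec(θ) by the Pythagorean identity.
Integrate the resulting trig expression in θ, then back-substitute tan(θ) = t, sec(θ) = sqrt(t**2 + 1) (absorbing any constant into C).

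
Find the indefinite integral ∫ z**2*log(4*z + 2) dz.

Use integration by parts with u = log(4*z + 2), dv = z**2 dz.
Then du = 4/(4*z + 2) dz and v = z**3/3.

z**3*log(4*z + 2)/3 - z**3/9 + z**2/12 - z/12 + log(2*z + 1)/24 + C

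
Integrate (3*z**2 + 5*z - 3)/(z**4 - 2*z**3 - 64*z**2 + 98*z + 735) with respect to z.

Factor the denominator: (z - 7)*(z - 5)*(z + 3)*(z + 7).
Partial-fraction decomposition: -109/(672*(z + 7)) + 9/(320*(z + 3)) - 97/(192*(z - 5)) + 179/(280*(z - 7)).
Integrate each term: A/(z−a) contributes A·log|z−a|.

179*log(z - 7)/280 - 97*log(z - 5)/192 + 9*log(z + 3)/320 - 109*log(z + 7)/672 + C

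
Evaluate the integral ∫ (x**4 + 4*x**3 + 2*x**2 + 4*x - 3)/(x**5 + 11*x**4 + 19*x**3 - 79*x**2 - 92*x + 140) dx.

61*log(x - 2)/252 - log(x - 1)/18 - 19*log(x + 2)/180 - 38*log(x + 5)/63 + 137*log(x + 7)/90 + C

Factor the denominator: (x - 2)*(x - 1)*(x + 2)*(x + 5)*(x + 7).
Partial-fraction decomposition: 137/(90*(x + 7)) - 38/(63*(x + 5)) - 19/(180*(x + 2)) - 1/(18*(x - 1)) + 61/(252*(x - 2)).
Integrate each term: A/(x−a) contributes A·log|x−a|.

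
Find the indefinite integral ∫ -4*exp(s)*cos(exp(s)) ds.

-4*sin(exp(s)) + C

Let u = exp(s), so du = (exp(s)) ds.
Rewriting, the integral becomes -4·∫ cos(u) du = -4·sin(u).
Substituting back, u = exp(s).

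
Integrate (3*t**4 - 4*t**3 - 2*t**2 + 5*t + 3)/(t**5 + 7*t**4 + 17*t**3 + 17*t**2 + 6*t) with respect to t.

Factor the denominator: t*(t + 1)**2*(t + 2)*(t + 3).
Partial-fraction decomposition: 107/(4*(t + 3)) - 65/(2*(t + 2)) + 33/(4*(t + 1)) - 3/(2*(t + 1)**2) + 1/(2*t).
Integrate each term; A/(t−a) gives A·log|t−a|; A/(t−a)² gives −A/(t−a).

log(t)/2 + 33*log(t + 1)/4 - 65*log(t + 2)/2 + 107*log(t + 3)/4 + 3/(2*t + 2) + C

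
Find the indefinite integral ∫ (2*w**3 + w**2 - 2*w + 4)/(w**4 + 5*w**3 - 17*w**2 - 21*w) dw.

Factor the denominator: w*(w - 3)*(w + 1)*(w + 7).
Partial-fraction decomposition: 619/(420*(w + 7)) + 5/(24*(w + 1)) + 61/(120*(w - 3)) - 4/(21*w).
Integrate each term: A/(w−a) contributes A·log|w−a|.

-4*log(w)/21 + 61*log(w - 3)/120 + 5*log(w + 1)/24 + 619*log(w + 7)/420 + C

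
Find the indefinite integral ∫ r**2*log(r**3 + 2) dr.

r**3*log(r**3 + 2)/3 - r**3/3 + 2*log(r**3 + 2)/3 + C

Let u = r**3 + 2, so du = (3*r**2) dr.
The integral becomes (1/3)·∫ log(u) du; integrate by parts with u′=log(u), dv′=du.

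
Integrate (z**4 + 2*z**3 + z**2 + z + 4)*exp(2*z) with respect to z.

(z**4 + z**2 + 4)*exp(2*z)/2 + C

Use integration by parts with u = z**4 + 2*z**3 + z**2 + z + 4, dv = exp(2*z) dz, so v = exp(2*z)/2.
Apply parts 4 times (tabular method): alternate signs, differentiate u down to 0, integrate dv up.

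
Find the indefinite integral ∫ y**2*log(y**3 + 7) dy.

Let u = y**3 + 7, so du = (3*y**2) dy.
The integral becomes (1/3)·∫ log(u) du; integrate by parts with u′=log(u), dv′=du.

y**3*log(y**3 + 7)/3 - y**3/3 + 7*log(y**3 + 7)/3 + C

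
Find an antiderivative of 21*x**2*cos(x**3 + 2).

Let u = x**3 + 2, so du = (3*x**2) dx.
Rewriting, the integral becomes 7·∫ cos(u) du = 7·sin(u).
Substituting back, u = x**3 + 2.

7*sin(x**3 + 2) + C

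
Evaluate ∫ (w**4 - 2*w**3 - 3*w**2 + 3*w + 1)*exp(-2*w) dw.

Use integration by parts with u = w**4 - 2*w**3 - 3*w**2 + 3*w + 1, dv = exp(-2*w) dw, so v = -exp(-2*w)/2.
Apply parts 4 times (tabular method): alternate signs, differentiate u down to 0, integrate dv up.

(-w**4 + 3*w**2 - 1)*exp(-2*w)/2 + C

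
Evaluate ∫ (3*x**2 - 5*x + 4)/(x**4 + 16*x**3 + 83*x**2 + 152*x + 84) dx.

2*log(x + 1)/5 - 13*log(x + 2)/10 + 71*log(x + 6)/10 - 31*log(x + 7)/5 + C

Factor the denominator: (x + 1)*(x + 2)*(x + 6)*(x + 7).
Partial-fraction decomposition: -31/(5*(x + 7)) + 71/(10*(x + 6)) - 13/(10*(x + 2)) + 2/(5*(x + 1)).
Integrate each term: A/(x−a) contributes A·log|x−a|.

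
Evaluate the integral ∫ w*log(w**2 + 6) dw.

Let u = w**2 + 6, so du = (2*w) dw.
The integral becomes (1/2)·∫ log(u) du; integrate by parts with u′=log(u), dv′=du.

w**2*log(w**2 + 6)/2 - w**2/2 + 3*log(w**2 + 6) + C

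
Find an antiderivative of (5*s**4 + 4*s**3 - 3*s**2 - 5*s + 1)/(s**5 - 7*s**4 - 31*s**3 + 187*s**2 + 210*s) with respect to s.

Factor the denominator: s*(s - 7)*(s - 6)*(s + 1)*(s + 5).
Partial-fraction decomposition: 161/(165*(s + 5)) - 1/(56*(s + 1)) - 7207/(462*(s - 6)) + 3299/(168*(s - 7)) + 1/(210*s).
Integrate each term: A/(s−a) contributes A·log|s−a|.

log(s)/210 + 3299*log(s - 7)/168 - 7207*log(s - 6)/462 - log(s + 1)/56 + 161*log(s + 5)/165 + C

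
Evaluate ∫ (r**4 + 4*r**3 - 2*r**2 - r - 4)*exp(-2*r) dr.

Use integration by parts with u = r**4 + 4*r**3 - 2*r**2 - r - 4, dv = exp(-2*r) dr, so v = -exp(-2*r)/2.
Apply parts 4 times (tabular method): alternate signs, differentiate u down to 0, integrate dv up.

(-r**4 - 6*r**3 - 7*r**2 - 6*r + 1)*exp(-2*r)/2 + C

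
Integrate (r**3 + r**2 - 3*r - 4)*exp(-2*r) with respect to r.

Use integration by parts with u = r**3 + r**2 - 3*r - 4, dv = exp(-2*r) dr, so v = -exp(-2*r)/2.
Apply parts 3 times (tabular method): alternate signs, differentiate u down to 0, integrate dv up.

(-4*r**3 - 10*r**2 + 2*r + 17)*exp(-2*r)/8 + C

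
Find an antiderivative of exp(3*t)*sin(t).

3*exp(3*t)*sin(t)/10 - exp(3*t)*cos(t)/10 + C

Let I denote the integral. Integrate by parts with u = sin(t), dv = exp(3*t) dt, so v = exp(3*t)/3: I = exp(3*t)*sin(t)/3 − (1/3)·∫ exp(3*t)*cos(t) dt.
Apply parts again with u = cos(t), dv = exp(3*t) dt: ∫ exp(3*t)*cos(t) dt = exp(3*t)*cos(t)/3 + (1/3)·I. Substituting back brings back I: I = exp(3*t)*sin(t)/3 - exp(3*t)*cos(t)/9 − (1/9)·I.
Solving for I: (1 + 1/9)·I equals the remaining terms, so I = (9/10)·(exp(3*t)*sin(t)/3 - exp(3*t)*cos(t)/9).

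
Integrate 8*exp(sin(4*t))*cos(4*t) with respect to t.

2*exp(sin(4*t)) + C

Let u = sin(4*t), so du = (4*cos(4*t)) dt.
Rewriting, the integral becomes 2·∫ e^u du = 2·e^u.
Substituting back, u = sin(4*t).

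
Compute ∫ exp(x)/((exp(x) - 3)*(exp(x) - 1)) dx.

Let u = e^x, du = e^x dx.
The integral becomes ∫ du/((u-3)(u-1)); decompose into partial fractions.

log(exp(x) - 3)/2 - log(exp(x) - 1)/2 + C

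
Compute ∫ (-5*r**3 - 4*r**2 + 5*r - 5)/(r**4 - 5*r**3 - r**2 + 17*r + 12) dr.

-369*log(r - 4)/25 + 161*log(r - 3)/16 - 121*log(r + 1)/400 + 9/(20*r + 20) + C

Factor the denominator: (r - 4)*(r - 3)*(r + 1)**2.
Partial-fraction decomposition: -121/(400*(r + 1)) - 9/(20*(r + 1)**2) + 161/(16*(r - 3)) - 369/(25*(r - 4)).
Integrate each term; A/(r−a) gives A·log|r−a|; A/(r−a)² gives −A/(r−a).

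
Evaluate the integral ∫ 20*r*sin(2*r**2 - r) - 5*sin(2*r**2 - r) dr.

Let u = 2*r**2 - r, so du = (4*r - 1) dr.
Rewriting, the integral becomes 5·∫ sin(u) du = 5·-cos(u).
Substituting back, u = 2*r**2 - r.

-5*cos(2*r**2 - r) + C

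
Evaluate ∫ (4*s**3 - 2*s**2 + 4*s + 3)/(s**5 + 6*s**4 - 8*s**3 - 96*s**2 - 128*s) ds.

-3*log(s)/128 + 81*log(s - 4)/512 - 15*log(s + 2)/16 + 411*log(s + 4)/512 - 301/(64*s + 256) + C

Factor the denominator: s*(s - 4)*(s + 2)*(s + 4)**2.
Partial-fraction decomposition: 411/(512*(s + 4)) + 301/(64*(s + 4)**2) - 15/(16*(s + 2)) + 81/(512*(s - 4)) - 3/(128*s).
Integrate each term; A/(s−a) gives A·log|s−a|; A/(s−a)² gives −A/(s−a).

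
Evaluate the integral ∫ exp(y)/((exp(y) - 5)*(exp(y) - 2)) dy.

Let u = e^y, du = e^y dy.
The integral becomes ∫ du/((u-2)(u-5)); decompose into partial fractions.

log(exp(y) - 5)/3 - log(exp(y) - 2)/3 + C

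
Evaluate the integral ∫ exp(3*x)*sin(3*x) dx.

exp(3*x)*sin(3*x)/6 - exp(3*x)*cos(3*x)/6 + C

Let I denote the integral. Integrate by parts with u = sin(3*x), dv = exp(3*x) dx, so v = exp(3*x)/3: I = exp(3*x)*sin(3*x)/3 − ∫ exp(3*x)*cos(3*x) dx.
Apply parts again with u = cos(3*x), dv = exp(3*x) dx: ∫ exp(3*x)*cos(3*x) dx = exp(3*x)*cos(3*x)/3 + I. Substituting back brings back I: I = exp(3*x)*sin(3*x)/3 - exp(3*x)*cos(3*x)/3 − I.
Solving for I: (1 + 1)·I equals the remaining terms, so I = (1/2)·(exp(3*x)*sin(3*x)/3 - exp(3*x)*cos(3*x)/3).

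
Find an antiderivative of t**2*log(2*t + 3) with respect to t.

t**3*log(2*t + 3)/3 - t**3/9 + t**2/4 - 3*t/4 + 9*log(2*t + 3)/8 + C

Use integration by parts with u = log(2*t + 3), dv = t**2 dt.
Then du = 2/(2*t + 3) dt and v = t**3/3.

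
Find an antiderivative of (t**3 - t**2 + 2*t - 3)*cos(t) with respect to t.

Use integration by parts with u = t**3 - t**2 + 2*t - 3, dv = cos(t) dt, so v = sin(t).
Apply parts 3 times (tabular method): alternate signs, differentiate u down to 0, integrate dv up.

t**3*sin(t) - t**2*sin(t) + 3*t**2*cos(t) - 4*t*sin(t) - 2*t*cos(t) - sin(t) - 4*cos(t) + C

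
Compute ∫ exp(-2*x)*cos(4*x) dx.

exp(-2*x)*sin(4*x)/5 - exp(-2*x)*cos(4*x)/10 + C

Let I denote the integral. Integrate by parts with u = cos(4*x), dv = exp(-2*x) dx, so v = -exp(-2*x)/2: I = -exp(-2*x)*cos(4*x)/2 − 2·∫ exp(-2*x)*sin(4*x) dx.
Apply parts again with u = sin(4*x), dv = exp(-2*x) dx: ∫ exp(-2*x)*sin(4*x) dx = -exp(-2*x)*sin(4*x)/2 + 2·I. Substituting back brings back I: I = exp(-2*x)*sin(4*x) - exp(-2*x)*cos(4*x)/2 − 4·I.
Solving for I: (1 + 4)·I equals the remaining terms, so I = (1/5)·(exp(-2*x)*sin(4*x) - exp(-2*x)*cos(4*x)/2).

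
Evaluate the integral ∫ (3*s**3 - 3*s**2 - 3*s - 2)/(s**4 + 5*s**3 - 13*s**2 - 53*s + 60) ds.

Factor the denominator: (s - 3)*(s - 1)*(s + 4)*(s + 5).
Partial-fraction decomposition: 437/(48*(s + 5)) - 46/(7*(s + 4)) + 1/(12*(s - 1)) + 43/(112*(s - 3)).
Integrate each term: A/(s−a) contributes A·log|s−a|.

43*log(s - 3)/112 + log(s - 1)/12 - 46*log(s + 4)/7 + 437*log(s + 5)/48 + C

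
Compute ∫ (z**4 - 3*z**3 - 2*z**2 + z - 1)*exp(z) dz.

(z**4 - 7*z**3 + 19*z**2 - 37*z + 36)*exp(z) + C

Use integration by parts with u = z**4 - 3*z**3 - 2*z**2 + z - 1, dv = exp(z) dz, so v = exp(z).
Apply parts 4 times (tabular method): alternate signs, differentiate u down to 0, integrate dv up.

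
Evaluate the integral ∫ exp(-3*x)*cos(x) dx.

exp(-3*x)*sin(x)/10 - 3*exp(-3*x)*cos(x)/10 + C

Let I denote the integral. Integrate by parts with u = cos(x), dv = exp(-3*x) dx, so v = -exp(-3*x)/3: I = -exp(-3*x)*cos(x)/3 − (1/3)·∫ exp(-3*x)*sin(x) dx.
Apply parts again with u = sin(x), dv = exp(-3*x) dx: ∫ exp(-3*x)*sin(x) dx = -exp(-3*x)*sin(x)/3 + (1/3)·I. Substituting back brings back I: I = exp(-3*x)*sin(x)/9 - exp(-3*x)*cos(x)/3 − (1/9)·I.
Solving for I: (1 + 1/9)·I equals the remaining terms, so I = (9/10)·(exp(-3*x)*sin(x)/9 - exp(-3*x)*cos(x)/3).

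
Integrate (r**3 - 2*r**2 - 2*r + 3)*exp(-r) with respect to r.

Use integration by parts with u = r**3 - 2*r**2 - 2*r + 3, dv = exp(-r) dr, so v = -exp(-r).
Apply parts 3 times (tabular method): alternate signs, differentiate u down to 0, integrate dv up.

(-r**3 - r**2 - 3)*exp(-r) + C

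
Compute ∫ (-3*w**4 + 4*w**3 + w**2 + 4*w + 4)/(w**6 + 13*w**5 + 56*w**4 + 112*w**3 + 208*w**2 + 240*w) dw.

Factor the denominator: w*(w + 2)*(w + 5)*(w + 6)*(w**2 + 4).
Partial-fraction decomposition: 3*(7*w + 23)/(290*(w**2 + 4)) + 74/(15*(w + 6)) - 2366/(435*(w + 5)) + 5/(12*(w + 2)) + 1/(60*w).
Integrate each term; A/(w−a) gives A·log|w−a|; the (Bw+D)/(w²+p²) term gives a log and an atan.

log(w)/60 + 5*log(w + 2)/12 - 2366*log(w + 5)/435 + 74*log(w + 6)/15 + 21*log(w**2 + 4)/580 + 69*atan(w/2)/580 + C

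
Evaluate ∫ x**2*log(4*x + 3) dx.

x**3*log(4*x + 3)/3 - x**3/9 + x**2/8 - 3*x/16 + 9*log(4*x + 3)/64 + C

Use integration by parts with u = log(4*x + 3), dv = x**2 dx.
Then du = 4/(4*x + 3) dx and v = x**3/3.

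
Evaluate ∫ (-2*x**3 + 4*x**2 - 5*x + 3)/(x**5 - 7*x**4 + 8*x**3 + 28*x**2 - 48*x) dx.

-log(x)/16 - 27*log(x - 4)/16 + 2*log(x - 3) - 7*log(x - 2)/16 + 3*log(x + 2)/16 + C

Factor the denominator: x*(x - 4)*(x - 3)*(x - 2)*(x + 2).
Partial-fraction decomposition: 3/(16*(x + 2)) - 7/(16*(x - 2)) + 2/(x - 3) - 27/(16*(x - 4)) - 1/(16*x).
Integrate each term: A/(x−a) contributes A·log|x−a|.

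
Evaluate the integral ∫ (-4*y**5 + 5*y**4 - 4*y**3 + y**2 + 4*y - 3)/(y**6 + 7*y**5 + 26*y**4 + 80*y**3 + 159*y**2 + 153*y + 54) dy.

-591*log(y + 1)/200 + 233*log(y + 2)/13 - 493*log(y + 3)/24 + 6137*log(y**2 + 9)/7800 + 1697*atan(y/3)/1300 - 7/(20*y + 20) + C

Factor the denominator: (y + 1)**2*(y + 2)*(y + 3)*(y**2 + 9).
Partial-fraction decomposition: (6137*y + 15273)/(3900*(y**2 + 9)) - 493/(24*(y + 3)) + 233/(13*(y + 2)) - 591/(200*(y + 1)) + 7/(20*(y + 1)**2).
Integrate each term; A/(y−a) gives A·log|y−a|; the (By+D)/(y²+p²) term gives a log and an atan.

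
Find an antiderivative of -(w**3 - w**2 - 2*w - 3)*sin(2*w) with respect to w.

Use integration by parts with u = w**3 - w**2 - 2*w - 3, dv = -sin(2*w) dw, so v = cos(2*w)/2.
Apply parts 3 times (tabular method): alternate signs, differentiate u down to 0, integrate dv up.

w**3*cos(2*w)/2 - 3*w**2*sin(2*w)/4 - w**2*cos(2*w)/2 + w*sin(2*w)/2 - 7*w*cos(2*w)/4 + 7*sin(2*w)/8 - 5*cos(2*w)/4 + C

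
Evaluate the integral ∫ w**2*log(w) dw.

w**3*log(w)/3 - w**3/9 + C

Use integration by parts with u = log(w), dv = w**2 dw.
Then du = 1/w dw and v = w**3/3.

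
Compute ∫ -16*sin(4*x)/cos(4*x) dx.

Let u = cos(4*x), so du = (-4*sin(4*x)) dx.
Rewriting, the integral becomes 4·∫ 1/u du = 4·log(u).
Substituting back, u = cos(4*x).

4*log(cos(4*x)) + C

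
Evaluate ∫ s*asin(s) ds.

Use integration by parts with u = arcsin(s), dv = s ds.
Then du = 1/sqrt(-s**2 + 1) ds.

s**2*asin(s)/2 + s*sqrt(-s**2 + 1)/4 - asin(s)/4 + C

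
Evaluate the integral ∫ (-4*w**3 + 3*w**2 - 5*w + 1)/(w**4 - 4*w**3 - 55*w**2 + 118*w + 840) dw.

Factor the denominator: (w - 7)*(w - 6)*(w + 4)*(w + 5).
Partial-fraction decomposition: -601/(132*(w + 5)) + 65/(22*(w + 4)) + 157/(22*(w - 6)) - 1259/(132*(w - 7)).
Integrate each term: A/(w−a) contributes A·log|w−a|.

-1259*log(w - 7)/132 + 157*log(w - 6)/22 + 65*log(w + 4)/22 - 601*log(w + 5)/132 + C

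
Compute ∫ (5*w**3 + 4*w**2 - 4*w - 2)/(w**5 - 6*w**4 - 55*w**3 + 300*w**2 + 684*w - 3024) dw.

171*log(w - 7)/52 - 599*log(w - 6)/180 + 157*log(w - 3)/756 + 11*log(w + 4)/70 - 457*log(w + 6)/1404 + C

Factor the denominator: (w - 7)*(w - 6)*(w - 3)*(w + 4)*(w + 6).
Partial-fraction decomposition: -457/(1404*(w + 6)) + 11/(70*(w + 4)) + 157/(756*(w - 3)) - 599/(180*(w - 6)) + 171/(52*(w - 7)).
Integrate each term: A/(w−a) contributes A·log|w−a|.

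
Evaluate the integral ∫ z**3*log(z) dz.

Use integration by parts with u = log(z), dv = z**3 dz.
Then du = 1/z dz and v = z**4/4.

z**4*log(z)/4 - z**4/16 + C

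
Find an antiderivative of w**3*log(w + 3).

Use integration by parts with u = log(w + 3), dv = w**3 dw.
Then du = 1/(w + 3) dw and v = w**4/4.

w**4*log(w + 3)/4 - w**4/16 + w**3/4 - 9*w**2/8 + 27*w/4 - 81*log(w + 3)/4 + C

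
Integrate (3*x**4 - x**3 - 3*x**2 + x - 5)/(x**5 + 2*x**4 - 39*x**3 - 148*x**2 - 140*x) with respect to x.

log(x)/28 + 6715*log(x - 7)/6804 - 1525*log(x + 2)/972 + 383*log(x + 5)/108 - 37/(54*x + 108) + C

Factor the denominator: x*(x - 7)*(x + 2)**2*(x + 5).
Partial-fraction decomposition: 383/(108*(x + 5)) - 1525/(972*(x + 2)) + 37/(54*(x + 2)**2) + 6715/(6804*(x - 7)) + 1/(28*x).
Integrate each term; A/(x−a) gives A·log|x−a|; A/(x−a)² gives −A/(x−a).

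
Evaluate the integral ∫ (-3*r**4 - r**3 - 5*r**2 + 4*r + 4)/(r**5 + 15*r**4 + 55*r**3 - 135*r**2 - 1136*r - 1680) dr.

-223*log(r - 4)/1386 + 269*log(r + 3)/56 - 199*log(r + 4)/6 + 1891*log(r + 5)/36 - 7129*log(r + 7)/264 + C

Factor the denominator: (r - 4)*(r + 3)*(r + 4)*(r + 5)*(r + 7).
Partial-fraction decomposition: -7129/(264*(r + 7)) + 1891/(36*(r + 5)) - 199/(6*(r + 4)) + 269/(56*(r + 3)) - 223/(1386*(r - 4)).
Integrate each term: A/(r−a) contributes A·log|r−a|.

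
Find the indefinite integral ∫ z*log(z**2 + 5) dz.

Let u = z**2 + 5, so du = (2*z) dz.
The integral becomes (1/2)·∫ log(u) du; integrate by parts with u′=log(u), dv′=du.

z**2*log(z**2 + 5)/2 - z**2/2 + 5*log(z**2 + 5)/2 + C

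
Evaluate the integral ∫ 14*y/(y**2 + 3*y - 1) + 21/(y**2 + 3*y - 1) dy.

Let u = y**2 + 3*y - 1, so du = (2*y + 3) dy.
Rewriting, the integral becomes 7·∫ 1/u du = 7·log(u).
Substituting back, u = y**2 + 3*y - 1.

7*log(y**2 + 3*y - 1) + C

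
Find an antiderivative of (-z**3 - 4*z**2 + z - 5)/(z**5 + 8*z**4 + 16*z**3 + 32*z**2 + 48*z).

Factor the denominator: z*(z + 2)*(z + 6)*(z**2 + 4).
Partial-fraction decomposition: -(31*z + 24)/(160*(z**2 + 4)) + 61/(960*(z + 6)) + 15/(64*(z + 2)) - 5/(48*z).
Integrate each term; A/(z−a) gives A·log|z−a|; the (Bz+D)/(z²+p²) term gives a log and an atan.

-5*log(z)/48 + 15*log(z + 2)/64 + 61*log(z + 6)/960 - 31*log(z**2 + 4)/320 - 3*atan(z/2)/40 + C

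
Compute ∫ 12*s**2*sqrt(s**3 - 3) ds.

8*(s**3 - 3)**(3/2)/3 + C

Let u = s**3 - 3, so du = (3*s**2) ds.
Rewriting, the integral becomes 4·∫ √u du = 4·(2/3)u^(3/2).
Substituting back, u = s**3 - 3.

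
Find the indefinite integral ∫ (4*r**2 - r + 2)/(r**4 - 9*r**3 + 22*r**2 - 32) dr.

-31*log(r - 4)/25 + 4*log(r - 2)/3 - 7*log(r + 1)/75 - 31/(5*r - 20) + C

Factor the denominator: (r - 4)**2*(r - 2)*(r + 1).
Partial-fraction decomposition: -7/(75*(r + 1)) + 4/(3*(r - 2)) - 31/(25*(r - 4)) + 31/(5*(r - 4)**2).
Integrate each term; A/(r−a) gives A·log|r−a|; A/(r−a)² gives −A/(r−a).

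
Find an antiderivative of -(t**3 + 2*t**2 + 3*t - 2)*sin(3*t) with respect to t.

Use integration by parts with u = t**3 + 2*t**2 + 3*t - 2, dv = -sin(3*t) dt, so v = cos(3*t)/3.
Apply parts 3 times (tabular method): alternate signs, differentiate u down to 0, integrate dv up.

t**3*cos(3*t)/3 - t**2*sin(3*t)/3 + 2*t**2*cos(3*t)/3 - 4*t*sin(3*t)/9 + 7*t*cos(3*t)/9 - 7*sin(3*t)/27 - 22*cos(3*t)/27 + C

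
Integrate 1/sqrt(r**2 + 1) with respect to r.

Substitute r = tan(θ), so dr = sec(θ)^2 dθ and the radical becomes sqrt(r**2 + 1) = sec(θ) by the Pythagorean identity.
Integrate the resulting trig expression in θ, then back-substitute tan(θ) = r, sec(θ) = sqrt(r**2 + 1) (absorbing any constant into C).

log(r + sqrt(r**2 + 1)) + C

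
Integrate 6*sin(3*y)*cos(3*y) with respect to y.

Let u = cos(3*y), so du = (-3*sin(3*y)) dy.
Rewriting, the integral becomes -2·∫ u^1 du = -2·u^2/2.
Substituting back, u = cos(3*y).

-cos(3*y)**2 + C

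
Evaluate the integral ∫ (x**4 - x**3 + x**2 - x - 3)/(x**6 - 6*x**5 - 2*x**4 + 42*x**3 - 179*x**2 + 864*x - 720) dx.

517*log(x - 5)/1224 - 67*log(x - 4)/200 - log(x - 1)/200 - 337*log(x + 4)/9000 - 191*log(x**2 + 9)/8500 + 59*atan(x/3)/2125 + C

Factor the denominator: (x - 5)*(x - 4)*(x - 1)*(x + 4)*(x**2 + 9).
Partial-fraction decomposition: -(191*x - 354)/(4250*(x**2 + 9)) - 337/(9000*(x + 4)) - 1/(200*(x - 1)) - 67/(200*(x - 4)) + 517/(1224*(x - 5)).
Integrate each term; A/(x−a) gives A·log|x−a|; the (Bx+D)/(x²+p²) term gives a log and an atan.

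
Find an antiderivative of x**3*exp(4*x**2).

Let u = x², du = 2x dx; rewrite as (1/2)∫ u^1·exp(4u) du.
Now integrate by parts 1 time.

(4*x**2 - 1)*exp(4*x**2)/32 + C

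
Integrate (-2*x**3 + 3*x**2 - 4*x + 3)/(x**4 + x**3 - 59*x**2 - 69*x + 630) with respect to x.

Factor the denominator: (x - 7)*(x - 3)*(x + 5)*(x + 6).
Partial-fraction decomposition: -63/(13*(x + 6)) + 29/(8*(x + 5)) + 1/(8*(x - 3)) - 47/(52*(x - 7)).
Integrate each term: A/(x−a) contributes A·log|x−a|.

-47*log(x - 7)/52 + log(x - 3)/8 + 29*log(x + 5)/8 - 63*log(x + 6)/13 + C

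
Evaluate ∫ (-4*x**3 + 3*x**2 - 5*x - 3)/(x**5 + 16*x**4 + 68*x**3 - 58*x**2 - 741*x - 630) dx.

-11*log(x - 3)/320 - 3*log(x + 1)/160 + 597*log(x + 5)/64 - 111*log(x + 6)/5 + 517*log(x + 7)/40 + C

Factor the denominator: (x - 3)*(x + 1)*(x + 5)*(x + 6)*(x + 7).
Partial-fraction decomposition: 517/(40*(x + 7)) - 111/(5*(x + 6)) + 597/(64*(x + 5)) - 3/(160*(x + 1)) - 11/(320*(x - 3)).
Integrate each term: A/(x−a) contributes A·log|x−a|.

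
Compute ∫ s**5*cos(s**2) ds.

Let u = s², du = 2s ds; rewrite as (1/2)∫ u^2·cos(1u) du.
Now integrate by parts 2 times.

s**4*sin(s**2)/2 + s**2*cos(s**2) - sin(s**2) + C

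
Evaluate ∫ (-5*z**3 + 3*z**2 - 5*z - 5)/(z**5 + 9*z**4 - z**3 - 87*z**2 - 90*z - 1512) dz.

Factor the denominator: (z - 4)*(z + 6)*(z + 7)*(z**2 + 9).
Partial-fraction decomposition: -4*(1321*z - 141)/(32625*(z**2 + 9)) + 86/(29*(z + 7)) - 1213/(450*(z + 6)) - 27/(250*(z - 4)).
Integrate each term; A/(z−a) gives A·log|z−a|; the (Bz+D)/(z²+p²) term gives a log and an atan.

-27*log(z - 4)/250 - 1213*log(z + 6)/450 + 86*log(z + 7)/29 - 2642*log(z**2 + 9)/32625 + 188*atan(z/3)/32625 + C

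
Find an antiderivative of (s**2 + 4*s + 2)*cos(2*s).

s**2*sin(2*s)/2 + 2*s*sin(2*s) + s*cos(2*s)/2 + 3*sin(2*s)/4 + cos(2*s) + C

Use integration by parts with u = s**2 + 4*s + 2, dv = cos(2*s) ds, so v = sin(2*s)/2.
Apply parts 2 times (tabular method): alternate signs, differentiate u down to 0, integrate dv up.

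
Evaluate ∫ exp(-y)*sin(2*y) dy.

-exp(-y)*sin(2*y)/5 - 2*exp(-y)*cos(2*y)/5 + C

Let I denote the integral. Integrate by parts with u = sin(2*y), dv = exp(-y) dy, so v = -exp(-y): I = -exp(-y)*sin(2*y) + 2·∫ exp(-y)*cos(2*y) dy.
Apply parts again with u = cos(2*y), dv = exp(-y) dy: ∫ exp(-y)*cos(2*y) dy = -exp(-y)*cos(2*y) − 2·I. Substituting back brings back I: I = -exp(-y)*sin(2*y) - 2*exp(-y)*cos(2*y) − 4·I.
Solving for I: (1 + 4)·I equals the remaining terms, so I = (1/5)·(-exp(-y)*sin(2*y) - 2*exp(-y)*cos(2*y)).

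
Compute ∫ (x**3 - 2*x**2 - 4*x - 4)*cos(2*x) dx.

Use integration by parts with u = x**3 - 2*x**2 - 4*x - 4, dv = cos(2*x) dx, so v = sin(2*x)/2.
Apply parts 3 times (tabular method): alternate signs, differentiate u down to 0, integrate dv up.

x**3*sin(2*x)/2 - x**2*sin(2*x) + 3*x**2*cos(2*x)/4 - 11*x*sin(2*x)/4 - x*cos(2*x) - 3*sin(2*x)/2 - 11*cos(2*x)/8 + C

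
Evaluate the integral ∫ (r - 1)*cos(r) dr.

Use integration by parts with u = r - 1, dv = cos(r) dr, so v = sin(r).
Apply parts 1 times (tabular method): alternate signs, differentiate u down to 0, integrate dv up.

r*sin(r) - sin(r) + cos(r) + C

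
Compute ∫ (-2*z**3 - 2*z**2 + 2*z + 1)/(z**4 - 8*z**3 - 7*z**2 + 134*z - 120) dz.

-491*log(z - 6)/50 + 289*log(z - 5)/36 - log(z - 1)/100 - 89*log(z + 4)/450 + C

Factor the denominator: (z - 6)*(z - 5)*(z - 1)*(z + 4).
Partial-fraction decomposition: -89/(450*(z + 4)) - 1/(100*(z - 1)) + 289/(36*(z - 5)) - 491/(50*(z - 6)).
Integrate each term: A/(z−a) contributes A·log|z−a|.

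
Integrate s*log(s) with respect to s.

Use integration by parts with u = log(s), dv = s ds.
Then du = 1/s ds and v = s**2/2.

s**2*log(s)/2 - s**2/4 + C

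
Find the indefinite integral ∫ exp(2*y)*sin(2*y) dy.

Let I denote the integral. Integrate by parts with u = sin(2*y), dv = exp(2*y) dy, so v = exp(2*y)/2: I = exp(2*y)*sin(2*y)/2 − ∫ exp(2*y)*cos(2*y) dy.
Apply parts again with u = cos(2*y), dv = exp(2*y) dy: ∫ exp(2*y)*cos(2*y) dy = exp(2*y)*cos(2*y)/2 + I. Substituting back brings back I: I = exp(2*y)*sin(2*y)/2 - exp(2*y)*cos(2*y)/2 − I.
Solving for I: (1 + 1)·I equals the remaining terms, so I = (1/2)·(exp(2*y)*sin(2*y)/2 - exp(2*y)*cos(2*y)/2).

exp(2*y)*sin(2*y)/4 - exp(2*y)*cos(2*y)/4 + C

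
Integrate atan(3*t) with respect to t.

t*atan(3*t) - log(9*t**2 + 1)/6 + C

Use integration by parts with u = arctan(3*t), dv = dt.
Then du = 3/(9*t**2 + 1) dt.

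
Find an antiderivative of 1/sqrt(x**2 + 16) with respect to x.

Substitute x = 4·tan(θ), so dx = 4·sec(θ)^2 dθ and the radical becomes sqrt(x**2 + 16) = 4·sec(θ) by the Pythagorean identity.
Integrate the resulting trig expression in θ, then back-substitute tan(θ) = x/4, sec(θ) = sqrt(x**2 + 16)/4 (absorbing any constant into C).

log(x + sqrt(x**2 + 16)) + C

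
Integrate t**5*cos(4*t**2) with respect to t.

Let u = t², du = 2t dt; rewrite as (1/2)∫ u^2·cos(4u) du.
Now integrate by parts 2 times.

t**4*sin(4*t**2)/8 + t**2*cos(4*t**2)/16 - sin(4*t**2)/64 + C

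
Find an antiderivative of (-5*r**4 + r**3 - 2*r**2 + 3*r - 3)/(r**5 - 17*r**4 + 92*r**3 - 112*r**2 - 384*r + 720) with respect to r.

35667*log(r - 6)/256 - 434*log(r - 5)/3 + 77*log(r - 2)/192 - 15*log(r + 2)/256 + 6321/(32*r - 192) + C

Factor the denominator: (r - 6)**2*(r - 5)*(r - 2)*(r + 2).
Partial-fraction decomposition: -15/(256*(r + 2)) + 77/(192*(r - 2)) - 434/(3*(r - 5)) + 35667/(256*(r - 6)) - 6321/(32*(r - 6)**2).
Integrate each term; A/(r−a) gives A·log|r−a|; A/(r−a)² gives −A/(r−a).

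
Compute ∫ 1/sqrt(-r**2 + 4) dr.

asin(r/2) + C

Substitute r = 2·sin(θ), so dr = 2·cos(θ) dθ and the radical becomes sqrt(-r**2 + 4) = 2·cos(θ) by the Pythagorean identity.
Integrate the resulting trig expression in θ, then back-substitute θ = asin(r/2), sin(θ) = r/2, cos(θ) = sqrt(-r**2 + 4)/2 (absorbing any constant into C).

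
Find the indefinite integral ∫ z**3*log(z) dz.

z**4*log(z)/4 - z**4/16 + C

Use integration by parts with u = log(z), dv = z**3 dz.
Then du = 1/z dz and v = z**4/4.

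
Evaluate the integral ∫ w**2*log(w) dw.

w**3*log(w)/3 - w**3/9 + C

Use integration by parts with u = log(w), dv = w**2 dw.
Then du = 1/w dw and v = w**3/3.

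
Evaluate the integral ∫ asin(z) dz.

z*asin(z) + sqrt(-z**2 + 1) + C

Use integration by parts with u = arcsin(z), dv = dz.
Then du = 1/sqrt(-z**2 + 1) dz.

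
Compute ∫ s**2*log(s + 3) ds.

s**3*log(s + 3)/3 - s**3/9 + s**2/2 - 3*s + 9*log(s + 3) + C

Use integration by parts with u = log(s + 3), dv = s**2 ds.
Then du = 1/(s + 3) ds and v = s**3/3.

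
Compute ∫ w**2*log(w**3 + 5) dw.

Let u = w**3 + 5, so du = (3*w**2) dw.
The integral becomes (1/3)·∫ log(u) du; integrate by parts with u′=log(u), dv′=du.

w**3*log(w**3 + 5)/3 - w**3/3 + 5*log(w**3 + 5)/3 + C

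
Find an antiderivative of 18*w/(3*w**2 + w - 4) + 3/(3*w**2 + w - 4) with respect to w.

Let u = 3*w**2 + w - 4, so du = (6*w + 1) dw.
Rewriting, the integral becomes 3·∫ 1/u du = 3·log(u).
Substituting back, u = 3*w**2 + w - 4.

3*log(3*w**2 + w - 4) + C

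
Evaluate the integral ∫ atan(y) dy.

Use integration by parts with u = arctan(y), dv = dy.
Then du = 1/(y**2 + 1) dy.

y*atan(y) - log(y**2 + 1)/2 + C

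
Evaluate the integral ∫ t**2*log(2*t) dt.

Use integration by parts with u = log(2*t), dv = t**2 dt.
Then du = 1/t dt and v = t**3/3.

t**3*(log(t) + log(2))/3 - t**3/9 + C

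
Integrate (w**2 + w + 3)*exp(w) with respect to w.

Use integration by parts with u = w**2 + w + 3, dv = exp(w) dw, so v = exp(w).
Apply parts 2 times (tabular method): alternate signs, differentiate u down to 0, integrate dv up.

(w**2 - w + 4)*exp(w) + C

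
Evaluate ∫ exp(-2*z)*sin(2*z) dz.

-exp(-2*z)*sin(2*z)/4 - exp(-2*z)*cos(2*z)/4 + C

Let I denote the integral. Integrate by parts with u = sin(2*z), dv = exp(-2*z) dz, so v = -exp(-2*z)/2: I = -exp(-2*z)*sin(2*z)/2 + ∫ exp(-2*z)*cos(2*z) dz.
Apply parts again with u = cos(2*z), dv = exp(-2*z) dz: ∫ exp(-2*z)*cos(2*z) dz = -exp(-2*z)*cos(2*z)/2 − I. Substituting back brings back I: I = -exp(-2*z)*sin(2*z)/2 - exp(-2*z)*cos(2*z)/2 − I.
Solving for I: (1 + 1)·I equals the remaining terms, so I = (1/2)·(-exp(-2*z)*sin(2*z)/2 - exp(-2*z)*cos(2*z)/2).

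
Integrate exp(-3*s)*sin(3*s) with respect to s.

-exp(-3*s)*sin(3*s)/6 - exp(-3*s)*cos(3*s)/6 + C

Let I denote the integral. Integrate by parts with u = sin(3*s), dv = exp(-3*s) ds, so v = -exp(-3*s)/3: I = -exp(-3*s)*sin(3*s)/3 + ∫ exp(-3*s)*cos(3*s) ds.
Apply parts again with u = cos(3*s), dv = exp(-3*s) ds: ∫ exp(-3*s)*cos(3*s) ds = -exp(-3*s)*cos(3*s)/3 − I. Substituting back brings back I: I = -exp(-3*s)*sin(3*s)/3 - exp(-3*s)*cos(3*s)/3 − I.
Solving for I: (1 + 1)·I equals the remaining terms, so I = (1/2)·(-exp(-3*s)*sin(3*s)/3 - exp(-3*s)*cos(3*s)/3).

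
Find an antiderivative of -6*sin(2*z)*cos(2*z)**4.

Let u = cos(2*z), so du = (-2*sin(2*z)) dz.
Rewriting, the integral becomes 3·∫ u^4 du = 3·u^5/5.
Substituting back, u = cos(2*z).

3*cos(2*z)**5/5 + C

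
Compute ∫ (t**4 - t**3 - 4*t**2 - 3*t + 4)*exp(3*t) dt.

Use integration by parts with u = t**4 - t**3 - 4*t**2 - 3*t + 4, dv = exp(3*t) dt, so v = exp(3*t)/3.
Apply parts 4 times (tabular method): alternate signs, differentiate u down to 0, integrate dv up.

(27*t**4 - 63*t**3 - 45*t**2 - 51*t + 125)*exp(3*t)/81 + C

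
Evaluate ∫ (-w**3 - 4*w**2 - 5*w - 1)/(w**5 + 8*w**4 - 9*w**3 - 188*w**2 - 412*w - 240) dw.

Factor the denominator: (w - 5)*(w + 1)*(w + 2)*(w + 4)*(w + 6).
Partial-fraction decomposition: 101/(440*(w + 6)) - 19/(108*(w + 4)) + 1/(56*(w + 2)) - 1/(90*(w + 1)) - 251/(4158*(w - 5)).
Integrate each term: A/(w−a) contributes A·log|w−a|.

-251*log(w - 5)/4158 - log(w + 1)/90 + log(w + 2)/56 - 19*log(w + 4)/108 + 101*log(w + 6)/440 + C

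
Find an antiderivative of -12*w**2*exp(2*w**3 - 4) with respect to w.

-2*exp(2*w**3 - 4) + C

Let u = 2*w**3 - 4, so du = (6*w**2) dw.
Rewriting, the integral becomes -2·∫ e^u du = -2·e^u.
Substituting back, u = 2*w**3 - 4.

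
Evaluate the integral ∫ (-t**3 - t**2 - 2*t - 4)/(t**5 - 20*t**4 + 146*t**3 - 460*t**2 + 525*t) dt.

Factor the denominator: t*(t - 7)*(t - 5)**2*(t - 3).
Partial-fraction decomposition: 23/(24*(t - 3)) + 271/(100*(t - 5)) + 41/(5*(t - 5)**2) - 205/(56*(t - 7)) - 4/(525*t).
Integrate each term; A/(t−a) gives A·log|t−a|; A/(t−a)² gives −A/(t−a).

-4*log(t)/525 - 205*log(t - 7)/56 + 271*log(t - 5)/100 + 23*log(t - 3)/24 - 41/(5*t - 25) + C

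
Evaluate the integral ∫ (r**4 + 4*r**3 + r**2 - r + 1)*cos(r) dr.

r**4*sin(r) + 4*r**3*sin(r) + 4*r**3*cos(r) - 11*r**2*sin(r) + 12*r**2*cos(r) - 25*r*sin(r) - 22*r*cos(r) + 23*sin(r) - 25*cos(r) + C

Use integration by parts with u = r**4 + 4*r**3 + r**2 - r + 1, dv = cos(r) dr, so v = sin(r).
Apply parts 4 times (tabular method): alternate signs, differentiate u down to 0, integrate dv up.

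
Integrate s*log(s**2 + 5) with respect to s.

Let u = s**2 + 5, so du = (2*s) ds.
The integral becomes (1/2)·∫ log(u) du; integrate by parts with u′=log(u), dv′=du.

s**2*log(s**2 + 5)/2 - s**2/2 + 5*log(s**2 + 5)/2 + C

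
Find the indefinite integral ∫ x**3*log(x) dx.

Use integration by parts with u = log(x), dv = x**3 dx.
Then du = 1/x dx and v = x**4/4.

x**4*log(x)/4 - x**4/16 + C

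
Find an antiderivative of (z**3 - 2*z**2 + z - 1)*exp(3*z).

Use integration by parts with u = z**3 - 2*z**2 + z - 1, dv = exp(3*z) dz, so v = exp(3*z)/3.
Apply parts 3 times (tabular method): alternate signs, differentiate u down to 0, integrate dv up.

(z**3 - 3*z**2 + 3*z - 2)*exp(3*z)/3 + C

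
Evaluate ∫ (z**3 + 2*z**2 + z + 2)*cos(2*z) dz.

Use integration by parts with u = z**3 + 2*z**2 + z + 2, dv = cos(2*z) dz, so v = sin(2*z)/2.
Apply parts 3 times (tabular method): alternate signs, differentiate u down to 0, integrate dv up.

z**3*sin(2*z)/2 + z**2*sin(2*z) + 3*z**2*cos(2*z)/4 - z*sin(2*z)/4 + z*cos(2*z) + sin(2*z)/2 - cos(2*z)/8 + C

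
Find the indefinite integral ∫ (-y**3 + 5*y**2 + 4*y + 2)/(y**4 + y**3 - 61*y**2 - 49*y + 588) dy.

Factor the denominator: (y - 7)*(y - 3)*(y + 4)*(y + 7).
Partial-fraction decomposition: -281/(210*(y + 7)) + 130/(231*(y + 4)) - 4/(35*(y - 3)) - 17/(154*(y - 7)).
Integrate each term: A/(y−a) contributes A·log|y−a|.

-17*log(y - 7)/154 - 4*log(y - 3)/35 + 130*log(y + 4)/231 - 281*log(y + 7)/210 + C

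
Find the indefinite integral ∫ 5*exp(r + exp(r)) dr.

5*exp(exp(r)) + C

Let u = exp(r), so du = (exp(r)) dr.
Rewriting, the integral becomes 5·∫ e^u du = 5·e^u.
Substituting back, u = exp(r).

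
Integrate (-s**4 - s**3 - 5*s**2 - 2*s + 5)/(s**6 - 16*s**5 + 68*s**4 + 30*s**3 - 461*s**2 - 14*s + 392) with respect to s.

22171*log(s - 7)/46656 - 403*log(s - 4)/810 + log(s - 1)/162 + log(s + 1)/320 + 19*log(s + 2)/1458 + 1499/(648*s - 4536) + C

Factor the denominator: (s - 7)**2*(s - 4)*(s - 1)*(s + 1)*(s + 2).
Partial-fraction decomposition: 19/(1458*(s + 2)) + 1/(320*(s + 1)) + 1/(162*(s - 1)) - 403/(810*(s - 4)) + 22171/(46656*(s - 7)) - 1499/(648*(s - 7)**2).
Integrate each term; A/(s−a) gives A·log|s−a|; A/(s−a)² gives −A/(s−a).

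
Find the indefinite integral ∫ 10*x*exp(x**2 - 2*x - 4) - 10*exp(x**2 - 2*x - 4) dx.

5*exp(x**2 - 2*x - 4) + C

Let u = x**2 - 2*x - 4, so du = (2*x - 2) dx.
Rewriting, the integral becomes 5·∫ e^u du = 5·e^u.
Substituting back, u = x**2 - 2*x - 4.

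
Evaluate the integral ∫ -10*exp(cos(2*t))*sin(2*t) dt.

5*exp(cos(2*t)) + C

Let u = cos(2*t), so du = (-2*sin(2*t)) dt.
Rewriting, the integral becomes 5·∫ e^u du = 5·e^u.
Substituting back, u = cos(2*t).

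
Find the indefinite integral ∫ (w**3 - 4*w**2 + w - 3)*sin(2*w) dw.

-w**3*cos(2*w)/2 + 3*w**2*sin(2*w)/4 + 2*w**2*cos(2*w) - 2*w*sin(2*w) + w*cos(2*w)/4 - sin(2*w)/8 + cos(2*w)/2 + C

Use integration by parts with u = w**3 - 4*w**2 + w - 3, dv = sin(2*w) dw, so v = -cos(2*w)/2.
Apply parts 3 times (tabular method): alternate signs, differentiate u down to 0, integrate dv up.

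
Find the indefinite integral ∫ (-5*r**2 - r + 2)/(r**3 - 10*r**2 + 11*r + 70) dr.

-125*log(r - 7)/9 + 64*log(r - 5)/7 - 16*log(r + 2)/63 + C

Factor the denominator: (r - 7)*(r - 5)*(r + 2).
Partial-fraction decomposition: -16/(63*(r + 2)) + 64/(7*(r - 5)) - 125/(9*(r - 7)).
Integrate each term: A/(r−a) contributes A·log|r−a|.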